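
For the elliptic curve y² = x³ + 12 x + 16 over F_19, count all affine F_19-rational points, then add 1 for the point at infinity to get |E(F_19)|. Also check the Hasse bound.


Affine points = {(0, 4), (0, 15), (5, 7), (5, 12), (6, 0), (7, 5), (7, 14), (8, 4), (8, 15), (9, 6), (9, 13), (11, 4), (11, 15), (12, 8), (12, 11)}; affine count = 15; |E(F_19)| = 16.

Discriminant check: Δ ∝ 4a³ + 27b² = 4·12³ + 27·16² = 4·1728 + 27·256 ≡ 11 (mod 19). Nonzero ⇒ E is nonsingular.
For each x ∈ F_19, compute rhs = x³ + 12·x + 16 mod 19, then count y ∈ F_19 with y² ≡ rhs.
  x = 0: rhs = 16, matching y values: 4, 15 (2 points).
  x = 1: rhs = 10, matching y values: none (0 points).
  x = 2: rhs = 10, matching y values: none (0 points).
  x = 3: rhs = 3, matching y values: none (0 points).
  x = 4: rhs = 14, matching y values: none (0 points).
  x = 5: rhs = 11, matching y values: 7, 12 (2 points).
  x = 6: rhs = 0, matching y values: 0 (1 points).
  x = 7: rhs = 6, matching y values: 5, 14 (2 points).
  x = 8: rhs = 16, matching y values: 4, 15 (2 points).
  x = 9: rhs = 17, matching y values: 6, 13 (2 points).
  x = 10: rhs = 15, matching y values: none (0 points).
  x = 11: rhs = 16, matching y values: 4, 15 (2 points).
  x = 12: rhs = 7, matching y values: 8, 11 (2 points).
  x = 13: rhs = 13, matching y values: none (0 points).
  x = 14: rhs = 2, matching y values: none (0 points).
  x = 15: rhs = 18, matching y values: none (0 points).
  x = 16: rhs = 10, matching y values: none (0 points).
  x = 17: rhs = 3, matching y values: none (0 points).
  x = 18: rhs = 3, matching y values: none (0 points).
Total affine count: 15.
Full point count |E(F_19)| = 15 + 1 = 16.
Hasse bound: |16 − (19+1)| = |-4| = 4 ≤ 2√19 ≈ 8.7178 ✓.


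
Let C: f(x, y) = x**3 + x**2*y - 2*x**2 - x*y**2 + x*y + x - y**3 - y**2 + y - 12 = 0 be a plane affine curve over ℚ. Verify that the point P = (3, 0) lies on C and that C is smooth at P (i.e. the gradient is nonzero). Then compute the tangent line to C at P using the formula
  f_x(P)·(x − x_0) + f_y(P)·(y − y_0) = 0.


Tangent line at P: 16*x + 13*y - 48 = 0.

Step 1: f(3, 0) = 0, so P lies on C.
Step 2: partial derivatives
  f_x(x, y) = 3*x**2 + 2*x*y - 4*x - y**2 + y + 1, f_y(x, y) = x**2 - 2*x*y + x - 3*y**2 - 2*y + 1.
  f_x(P) = 16, f_y(P) = 13 (gradient nonzero, so P is smooth).
Step 3: tangent line at P: 16·(x − 3) + 13·(y − 0) = 0.
Expanding: 16*x + 13*y - 48 = 0.


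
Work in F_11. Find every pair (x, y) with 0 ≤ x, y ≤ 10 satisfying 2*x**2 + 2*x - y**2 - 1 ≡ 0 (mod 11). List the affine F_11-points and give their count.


Affine F_11-points: {(1, 5), (1, 6), (2, 0), (3, 1), (3, 10), (5, 2), (5, 9), (7, 1), (7, 10), (8, 0), (9, 5), (9, 6)}; count = 12.

For each of the 121 pairs (x, y) ∈ F_11², evaluate f(x, y) mod 11. Record the zeros.
  x = 0: [0↦10, 1↦9, 2↦6, 3↦1, 4↦5, 5↦7, 6↦7, 7↦5, 8↦1, 9↦6, 10↦9]  zeros at y ∈ ∅
  x = 1: [0↦3, 1↦2, 2↦10, 3↦5, 4↦9, 5↦0, 6↦0, 7↦9, 8↦5, 9↦10, 10↦2]  zeros at y ∈ {5, 6}
  x = 2: [0↦0, 1↦10, 2↦7, 3↦2, 4↦6, 5↦8, 6↦8, 7↦6, 8↦2, 9↦7, 10↦10]  zeros at y ∈ {0}
  x = 3: [0↦1, 1↦0, 2↦8, 3↦3, 4↦7, 5↦9, 6↦9, 7↦7, 8↦3, 9↦8, 10↦0]  zeros at y ∈ {1, 10}
  x = 4: [0↦6, 1↦5, 2↦2, 3↦8, 4↦1, 5↦3, 6↦3, 7↦1, 8↦8, 9↦2, 10↦5]  zeros at y ∈ ∅
  x = 5: [0↦4, 1↦3, 2↦0, 3↦6, 4↦10, 5↦1, 6↦1, 7↦10, 8↦6, 9↦0, 10↦3]  zeros at y ∈ {2, 9}
  x = 6: [0↦6, 1↦5, 2↦2, 3↦8, 4↦1, 5↦3, 6↦3, 7↦1, 8↦8, 9↦2, 10↦5]  zeros at y ∈ ∅
  x = 7: [0↦1, 1↦0, 2↦8, 3↦3, 4↦7, 5↦9, 6↦9, 7↦7, 8↦3, 9↦8, 10↦0]  zeros at y ∈ {1, 10}
  x = 8: [0↦0, 1↦10, 2↦7, 3↦2, 4↦6, 5↦8, 6↦8, 7↦6, 8↦2, 9↦7, 10↦10]  zeros at y ∈ {0}
  x = 9: [0↦3, 1↦2, 2↦10, 3↦5, 4↦9, 5↦0, 6↦0, 7↦9, 8↦5, 9↦10, 10↦2]  zeros at y ∈ {5, 6}
  x = 10: [0↦10, 1↦9, 2↦6, 3↦1, 4↦5, 5↦7, 6↦7, 7↦5, 8↦1, 9↦6, 10↦9]  zeros at y ∈ ∅
Collecting zeros: affine points = {(1, 5), (1, 6), (2, 0), (3, 1), (3, 10), (5, 2), (5, 9), (7, 1), (7, 10), (8, 0), (9, 5), (9, 6)}.
Total count |C(F_11)_aff| = 12.


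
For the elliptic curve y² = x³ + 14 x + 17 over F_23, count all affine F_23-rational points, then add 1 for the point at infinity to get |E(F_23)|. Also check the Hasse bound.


Affine points = {(1, 3), (1, 20), (6, 8), (6, 15), (12, 2), (12, 21), (13, 2), (13, 21), (14, 6), (14, 17), (16, 6), (16, 17), (17, 4), (17, 19), (18, 11), (18, 12), (19, 9), (19, 14), (21, 2), (21, 21), (22, 5), (22, 18)}; affine count = 22; |E(F_23)| = 23.

Discriminant check: Δ ∝ 4a³ + 27b² = 4·14³ + 27·17² = 4·2744 + 27·289 ≡ 11 (mod 23). Nonzero ⇒ E is nonsingular.
For each x ∈ F_23, compute rhs = x³ + 14·x + 17 mod 23, then count y ∈ F_23 with y² ≡ rhs.
  x = 0: rhs = 17, matching y values: none (0 points).
  x = 1: rhs = 9, matching y values: 3, 20 (2 points).
  x = 2: rhs = 7, matching y values: none (0 points).
  x = 3: rhs = 17, matching y values: none (0 points).
  x = 4: rhs = 22, matching y values: none (0 points).
  x = 5: rhs = 5, matching y values: none (0 points).
  x = 6: rhs = 18, matching y values: 8, 15 (2 points).
  x = 7: rhs = 21, matching y values: none (0 points).
  x = 8: rhs = 20, matching y values: none (0 points).
  x = 9: rhs = 21, matching y values: none (0 points).
  x = 10: rhs = 7, matching y values: none (0 points).
  x = 11: rhs = 7, matching y values: none (0 points).
  x = 12: rhs = 4, matching y values: 2, 21 (2 points).
  x = 13: rhs = 4, matching y values: 2, 21 (2 points).
  x = 14: rhs = 13, matching y values: 6, 17 (2 points).
  x = 15: rhs = 14, matching y values: none (0 points).
  x = 16: rhs = 13, matching y values: 6, 17 (2 points).
  x = 17: rhs = 16, matching y values: 4, 19 (2 points).
  x = 18: rhs = 6, matching y values: 11, 12 (2 points).
  x = 19: rhs = 12, matching y values: 9, 14 (2 points).
  x = 20: rhs = 17, matching y values: none (0 points).
  x = 21: rhs = 4, matching y values: 2, 21 (2 points).
  x = 22: rhs = 2, matching y values: 5, 18 (2 points).
Total affine count: 22.
Full point count |E(F_23)| = 22 + 1 = 23.
Hasse bound: |23 − (23+1)| = |-1| = 1 ≤ 2√23 ≈ 9.5917 ✓.


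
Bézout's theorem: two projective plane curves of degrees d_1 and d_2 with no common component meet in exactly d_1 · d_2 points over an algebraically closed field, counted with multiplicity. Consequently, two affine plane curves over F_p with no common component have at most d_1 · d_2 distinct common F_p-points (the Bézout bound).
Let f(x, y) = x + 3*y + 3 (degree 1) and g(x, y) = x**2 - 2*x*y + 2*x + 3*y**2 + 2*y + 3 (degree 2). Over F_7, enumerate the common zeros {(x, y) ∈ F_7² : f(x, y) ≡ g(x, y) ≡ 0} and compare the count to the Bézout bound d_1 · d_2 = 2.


Common zeros: ∅; count = 0; Bézout bound = 2.

deg(f) = 1, deg(g) = 2, so Bézout bound = 2.
Scan x ∈ F_7. For each x, list the y ∈ F_7 with f(x, y) ≡ 0 and those with g(x, y) ≡ 0 (mod 7); the common zeros in that column are the intersection.
  x = 0: f ≡ 0 at y ∈ {6}; g ≡ 0 at y ∈ ∅; common: ∅.
  x = 1: f ≡ 0 at y ∈ {1}; g ≡ 0 at y ∈ ∅; common: ∅.
  x = 2: f ≡ 0 at y ∈ {3}; g ≡ 0 at y ∈ ∅; common: ∅.
  x = 3: f ≡ 0 at y ∈ {5}; g ≡ 0 at y ∈ ∅; common: ∅.
  x = 4: f ≡ 0 at y ∈ {0}; g ≡ 0 at y ∈ ∅; common: ∅.
  x = 5: f ≡ 0 at y ∈ {2}; g ≡ 0 at y ∈ {6}; common: ∅.
  x = 6: f ≡ 0 at y ∈ {4}; g ≡ 0 at y ∈ ∅; common: ∅.
Collecting: common zeros = ∅, so the count is 0.
Comparison with the Bézout bound: 0 ≤ 2 = deg(f)·deg(g), as expected for curves with no common component (the affine F_7-count falls short of the bound because intersections may lie at infinity, over extension fields, or carry multiplicity).


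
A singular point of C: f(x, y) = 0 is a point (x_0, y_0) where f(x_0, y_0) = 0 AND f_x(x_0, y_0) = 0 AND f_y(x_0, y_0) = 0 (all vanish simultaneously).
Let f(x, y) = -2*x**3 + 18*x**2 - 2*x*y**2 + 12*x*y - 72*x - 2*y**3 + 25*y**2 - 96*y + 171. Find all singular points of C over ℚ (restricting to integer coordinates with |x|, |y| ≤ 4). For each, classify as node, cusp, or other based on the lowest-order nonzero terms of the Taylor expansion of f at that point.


Singular points: {(3, 3)}; classification: cusp.

Compute partial derivatives:
  f_x = -6*x**2 + 36*x - 2*y**2 + 12*y - 72.
  f_y = -4*x*y + 12*x - 6*y**2 + 50*y - 96.
Scan x_0 ∈ {−4, ..., 4}. For each x_0, f_y(x_0, y) is a polynomial in y; find its integer roots y ∈ {−4, ..., 4}, then test f_x and f at those candidates.
  x = -4: f_y(-4, y) = -6*y**2 + 66*y - 144; vanishes at y ∈ {3}. (-4, 3): f_x = -294 ≠ 0.
  x = -3: f_y(-3, y) = -6*y**2 + 62*y - 132; vanishes at y ∈ {3}. (-3, 3): f_x = -216 ≠ 0.
  x = -2: f_y(-2, y) = -6*y**2 + 58*y - 120; vanishes at y ∈ {3}. (-2, 3): f_x = -150 ≠ 0.
  x = -1: f_y(-1, y) = -6*y**2 + 54*y - 108; vanishes at y ∈ {3}. (-1, 3): f_x = -96 ≠ 0.
  x = 0: f_y(0, y) = -6*y**2 + 50*y - 96; vanishes at y ∈ {3}. (0, 3): f_x = -54 ≠ 0.
  x = 1: f_y(1, y) = -6*y**2 + 46*y - 84; vanishes at y ∈ {3}. (1, 3): f_x = -24 ≠ 0.
  x = 2: f_y(2, y) = -6*y**2 + 42*y - 72; vanishes at y ∈ {3, 4}. (2, 3): f_x = -6 ≠ 0; (2, 4): f_x = -8 ≠ 0.
  x = 3: f_y(3, y) = -6*y**2 + 38*y - 60; vanishes at y ∈ {3}. (3, 3): f_x = 0, f = 0 — SINGULAR.
  x = 4: f_y(4, y) = -6*y**2 + 34*y - 48; vanishes at y ∈ {3}. (4, 3): f_x = -6 ≠ 0.
Only singular point on the grid: (3, 3).
Classify: substitute x = 3 + u, y = 3 + v and expand: f = -2*u**3 - 2*u*v**2 - 2*v**3 + v**2.
No constant or linear terms (consistent with a singular point). Quadratic part: v**2. Cubic part: -2*u**3 - 2*u*v**2 - 2*v**3.
The quadratic part v**2 is a perfect square, so there is a single (double) tangent line v = 0, i.e. y = 3. Restricting the cubic part to that line (v = 0) leaves -2*u**3 ≠ 0, so f is not divisible by v and the branch is v² ≈ 2*u**3 to lowest order — this is a cusp.
Classification: cusp.


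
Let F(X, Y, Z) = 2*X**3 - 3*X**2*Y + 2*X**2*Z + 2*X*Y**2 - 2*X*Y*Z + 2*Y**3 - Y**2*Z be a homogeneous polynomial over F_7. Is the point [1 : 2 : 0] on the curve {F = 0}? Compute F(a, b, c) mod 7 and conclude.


F(1,2,0) ≡ 6 (mod 7); P is NOT on the curve.

Evaluate F(1, 2, 0) term-by-term (mod 7).
  2*X**3 ↦ 2·1·1·1 = 2
  -3*X**2*Y ↦ -3·1·2·1 = -6
  2*X**2*Z ↦ 2·1·1·0 = 0
  2*X*Y**2 ↦ 2·1·4·1 = 8
  -2*X*Y*Z ↦ -2·1·2·0 = 0
  2*Y**3 ↦ 2·1·8·1 = 16
  -Y**2*Z ↦ -1·1·4·0 = 0
Sum: F(1, 2, 0) = (2) + (-6) + (0) + (8) + (0) + (16) + (0) = 20.
Reducing mod 7: 20 ≡ 6 (mod 7).
Since F(a, b, c) ≡ 6 ≠ 0 (mod 7), P does NOT lie on the curve.


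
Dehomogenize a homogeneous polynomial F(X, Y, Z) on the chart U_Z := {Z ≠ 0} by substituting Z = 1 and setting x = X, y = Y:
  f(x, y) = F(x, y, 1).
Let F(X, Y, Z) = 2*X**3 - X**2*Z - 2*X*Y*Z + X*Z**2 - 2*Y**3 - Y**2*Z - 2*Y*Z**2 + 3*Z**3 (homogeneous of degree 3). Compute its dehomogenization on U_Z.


f(x, y) = 2*x**3 - x**2 - 2*x*y + x - 2*y**3 - y**2 - 2*y + 3

On U_Z we set Z = 1. Each monomial c·X^i·Y^j·Z^k in F becomes c·x^i·y^j·1^k = c·x^i·y^j.
Substituting Z = 1: F(X, Y, 1) = 2*x**3 - x**2 - 2*x*y + x - 2*y**3 - y**2 - 2*y + 3.
Note: deg(f) ≤ deg(F) = 3; strict inequality happens when F is divisible by Z (lost terms).


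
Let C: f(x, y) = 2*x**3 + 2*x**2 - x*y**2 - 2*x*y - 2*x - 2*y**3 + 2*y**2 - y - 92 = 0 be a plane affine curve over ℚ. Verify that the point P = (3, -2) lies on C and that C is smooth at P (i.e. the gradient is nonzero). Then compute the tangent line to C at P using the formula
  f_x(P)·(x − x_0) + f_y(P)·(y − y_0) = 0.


Tangent line at P: 64*x - 27*y - 246 = 0.

Step 1: f(3, -2) = 0, so P lies on C.
Step 2: partial derivatives
  f_x(x, y) = 6*x**2 + 4*x - y**2 - 2*y - 2, f_y(x, y) = -2*x*y - 2*x - 6*y**2 + 4*y - 1.
  f_x(P) = 64, f_y(P) = -27 (gradient nonzero, so P is smooth).
Step 3: tangent line at P: 64·(x − 3) + -27·(y − -2) = 0.
Expanding: 64*x - 27*y - 246 = 0.


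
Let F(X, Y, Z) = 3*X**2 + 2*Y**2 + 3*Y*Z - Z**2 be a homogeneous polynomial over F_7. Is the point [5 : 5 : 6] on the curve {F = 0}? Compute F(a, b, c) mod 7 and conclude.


F(5,5,6) ≡ 4 (mod 7); P is NOT on the curve.

Evaluate F(5, 5, 6) term-by-term (mod 7).
  3*X**2 ↦ 3·25·1·1 = 75
  2*Y**2 ↦ 2·1·25·1 = 50
  3*Y*Z ↦ 3·1·5·6 = 90
  -Z**2 ↦ -1·1·1·36 = -36
Sum: F(5, 5, 6) = (75) + (50) + (90) + (-36) = 179.
Reducing mod 7: 179 ≡ 4 (mod 7).
Since F(a, b, c) ≡ 4 ≠ 0 (mod 7), P does NOT lie on the curve.


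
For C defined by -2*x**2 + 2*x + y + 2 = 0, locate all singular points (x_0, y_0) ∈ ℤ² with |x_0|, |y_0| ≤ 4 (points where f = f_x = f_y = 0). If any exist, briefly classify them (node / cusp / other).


No singular points in the scanned grid; C is smooth there.

Compute partial derivatives:
  f_x = 2 - 4*x.
  f_y = 1.
f_y = 1 is a nonzero constant, so f_y never vanishes: no point (x, y) can satisfy f = f_x = f_y = 0. In particular no (x, y) ∈ {−4, ..., 4}² is singular; the curve is smooth.


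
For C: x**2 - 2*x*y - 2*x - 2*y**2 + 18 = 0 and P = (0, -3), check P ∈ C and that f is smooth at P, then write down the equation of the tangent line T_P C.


Tangent line at P: 4*x + 12*y + 36 = 0.

Step 1: f(0, -3) = 0, so P lies on C.
Step 2: partial derivatives
  f_x(x, y) = 2*x - 2*y - 2, f_y(x, y) = -2*x - 4*y.
  f_x(P) = 4, f_y(P) = 12 (gradient nonzero, so P is smooth).
Step 3: tangent line at P: 4·(x − 0) + 12·(y − -3) = 0.
Expanding: 4*x + 12*y + 36 = 0.


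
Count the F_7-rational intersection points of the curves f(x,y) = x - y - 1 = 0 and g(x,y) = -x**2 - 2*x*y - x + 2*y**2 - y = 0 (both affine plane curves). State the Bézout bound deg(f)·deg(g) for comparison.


Common zeros: {(5, 4)}; count = 1; Bézout bound = 2.

deg(f) = 1, deg(g) = 2, so Bézout bound = 2.
Scan x ∈ F_7. For each x, list the y ∈ F_7 with f(x, y) ≡ 0 and those with g(x, y) ≡ 0 (mod 7); the common zeros in that column are the intersection.
  x = 0: f ≡ 0 at y ∈ {6}; g ≡ 0 at y ∈ {0, 4}; common: ∅.
  x = 1: f ≡ 0 at y ∈ {0}; g ≡ 0 at y ∈ {2, 3}; common: ∅.
  x = 2: f ≡ 0 at y ∈ {1}; g ≡ 0 at y ∈ ∅; common: ∅.
  x = 3: f ≡ 0 at y ∈ {2}; g ≡ 0 at y ∈ ∅; common: ∅.
  x = 4: f ≡ 0 at y ∈ {3}; g ≡ 0 at y ∈ ∅; common: ∅.
  x = 5: f ≡ 0 at y ∈ {4}; g ≡ 0 at y ∈ {4, 5}; common: {4}.
  x = 6: f ≡ 0 at y ∈ {5}; g ≡ 0 at y ∈ {0, 3}; common: ∅.
Collecting: common zeros = {(5, 4)}, so the count is 1.
Comparison with the Bézout bound: 1 ≤ 2 = deg(f)·deg(g), as expected for curves with no common component (the affine F_7-count falls short of the bound because intersections may lie at infinity, over extension fields, or carry multiplicity).


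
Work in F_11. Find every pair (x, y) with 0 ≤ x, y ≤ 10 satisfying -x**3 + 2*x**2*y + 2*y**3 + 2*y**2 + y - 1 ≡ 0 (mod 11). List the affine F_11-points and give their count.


Affine F_11-points: {(0, 9), (1, 7), (2, 2), (2, 4), (3, 8), (5, 2), (5, 3), (5, 5), (6, 7), (7, 5), (7, 7), (7, 9), (8, 2), (9, 5), (10, 0)}; count = 15.

For each of the 121 pairs (x, y) ∈ F_11², evaluate f(x, y) mod 11. Record the zeros.
  x = 0: [0↦10, 1↦4, 2↦3, 3↦8, 4↦9, 5↦7, 6↦3, 7↦9, 8↦4, 9↦0, 10↦9]  zeros at y ∈ {9}
  x = 1: [0↦9, 1↦5, 2↦6, 3↦2, 4↦5, 5↦5, 6↦3, 7↦0, 8↦8, 9↦6, 10↦6]  zeros at y ∈ {7}
  x = 2: [0↦2, 1↦4, 2↦0, 3↦2, 4↦0, 5↦6, 6↦10, 7↦2, 8↦5, 9↦9, 10↦4]  zeros at y ∈ {2, 4}
  x = 3: [0↦5, 1↦6, 2↦1, 3↦2, 4↦10, 5↦4, 6↦7, 7↦9, 8↦0, 9↦3, 10↦8]  zeros at y ∈ {8}
  x = 4: [0↦1, 1↦5, 2↦3, 3↦7, 4↦7, 5↦4, 6↦10, 7↦4, 8↦9, 9↦4, 10↦1]  zeros at y ∈ ∅
  x = 5: [0↦6, 1↦6, 2↦0, 3↦0, 4↦7, 5↦0, 6↦2, 7↦3, 8↦4, 9↦6, 10↦10]  zeros at y ∈ {2, 3, 5}
  x = 6: [0↦3, 1↦3, 2↦8, 3↦8, 4↦4, 5↦8, 6↦10, 7↦0, 8↦1, 9↦3, 10↦7]  zeros at y ∈ {7}
  x = 7: [0↦8, 1↦1, 2↦10, 3↦3, 4↦3, 5↦0, 6↦6, 7↦0, 8↦5, 9↦0, 10↦8]  zeros at y ∈ {5, 7, 9}
  x = 8: [0↦4, 1↦5, 2↦0, 3↦1, 4↦9, 5↦3, 6↦6, 7↦8, 8↦10, 9↦2, 10↦7]  zeros at y ∈ {2}
  x = 9: [0↦7, 1↦9, 2↦5, 3↦7, 4↦5, 5↦0, 6↦4, 7↦7, 8↦10, 9↦3, 10↦9]  zeros at y ∈ {5}
  x = 10: [0↦0, 1↦7, 2↦8, 3↦4, 4↦7, 5↦7, 6↦5, 7↦2, 8↦10, 9↦8, 10↦8]  zeros at y ∈ {0}
Collecting zeros: affine points = {(0, 9), (1, 7), (2, 2), (2, 4), (3, 8), (5, 2), (5, 3), (5, 5), (6, 7), (7, 5), (7, 7), (7, 9), (8, 2), (9, 5), (10, 0)}.
Total count |C(F_11)_aff| = 15.


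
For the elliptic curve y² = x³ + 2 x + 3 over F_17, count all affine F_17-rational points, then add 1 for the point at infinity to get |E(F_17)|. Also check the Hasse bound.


Affine points = {(2, 7), (2, 10), (3, 6), (3, 11), (5, 6), (5, 11), (8, 2), (8, 15), (9, 6), (9, 11), (11, 8), (11, 9), (12, 2), (12, 15), (13, 4), (13, 13), (14, 2), (14, 15), (15, 5), (15, 12), (16, 0)}; affine count = 21; |E(F_17)| = 22.

Discriminant check: Δ ∝ 4a³ + 27b² = 4·2³ + 27·3² = 4·8 + 27·9 ≡ 3 (mod 17). Nonzero ⇒ E is nonsingular.
For each x ∈ F_17, compute rhs = x³ + 2·x + 3 mod 17, then count y ∈ F_17 with y² ≡ rhs.
  x = 0: rhs = 3, matching y values: none (0 points).
  x = 1: rhs = 6, matching y values: none (0 points).
  x = 2: rhs = 15, matching y values: 7, 10 (2 points).
  x = 3: rhs = 2, matching y values: 6, 11 (2 points).
  x = 4: rhs = 7, matching y values: none (0 points).
  x = 5: rhs = 2, matching y values: 6, 11 (2 points).
  x = 6: rhs = 10, matching y values: none (0 points).
  x = 7: rhs = 3, matching y values: none (0 points).
  x = 8: rhs = 4, matching y values: 2, 15 (2 points).
  x = 9: rhs = 2, matching y values: 6, 11 (2 points).
  x = 10: rhs = 3, matching y values: none (0 points).
  x = 11: rhs = 13, matching y values: 8, 9 (2 points).
  x = 12: rhs = 4, matching y values: 2, 15 (2 points).
  x = 13: rhs = 16, matching y values: 4, 13 (2 points).
  x = 14: rhs = 4, matching y values: 2, 15 (2 points).
  x = 15: rhs = 8, matching y values: 5, 12 (2 points).
  x = 16: rhs = 0, matching y values: 0 (1 points).
Total affine count: 21.
Full point count |E(F_17)| = 21 + 1 = 22.
Hasse bound: |22 − (17+1)| = |4| = 4 ≤ 2√17 ≈ 8.2462 ✓.


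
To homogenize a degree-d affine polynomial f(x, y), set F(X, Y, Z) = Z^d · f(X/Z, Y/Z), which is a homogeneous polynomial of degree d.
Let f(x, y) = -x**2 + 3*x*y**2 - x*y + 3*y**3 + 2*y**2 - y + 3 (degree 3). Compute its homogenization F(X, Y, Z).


F(X, Y, Z) = -X**2*Z + 3*X*Y**2 - X*Y*Z + 3*Y**3 + 2*Y**2*Z - Y*Z**2 + 3*Z**3

deg(f) = 3.
Substitute x = X/Z, y = Y/Z into f, then multiply by Z^3.
  monomial -1·x^2·y^0 ↦ -1·X^2·Y^0·Z^1.
  monomial 3·x^1·y^2 ↦ 3·X^1·Y^2·Z^0.
  monomial -1·x^1·y^1 ↦ -1·X^1·Y^1·Z^1.
  monomial 3·x^0·y^3 ↦ 3·X^0·Y^3·Z^0.
  monomial 2·x^0·y^2 ↦ 2·X^0·Y^2·Z^1.
  monomial -1·x^0·y^1 ↦ -1·X^0·Y^1·Z^2.
  monomial 3·x^0·y^0 ↦ 3·X^0·Y^0·Z^3.
Collecting: F(X, Y, Z) = -X**2*Z + 3*X*Y**2 - X*Y*Z + 3*Y**3 + 2*Y**2*Z - Y*Z**2 + 3*Z**3.


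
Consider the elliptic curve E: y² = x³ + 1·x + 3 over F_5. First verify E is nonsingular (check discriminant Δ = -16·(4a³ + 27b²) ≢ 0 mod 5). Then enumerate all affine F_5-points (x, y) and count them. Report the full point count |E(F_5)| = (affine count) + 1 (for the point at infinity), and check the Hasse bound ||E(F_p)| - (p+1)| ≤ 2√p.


Affine points = {(1, 0), (4, 1), (4, 4)}; affine count = 3; |E(F_5)| = 4.

Discriminant check: Δ ∝ 4a³ + 27b² = 4·1³ + 27·3² = 4·1 + 27·9 ≡ 2 (mod 5). Nonzero ⇒ E is nonsingular.
For each x ∈ F_5, compute rhs = x³ + 1·x + 3 mod 5, then count y ∈ F_5 with y² ≡ rhs.
  x = 0: rhs = 3, matching y values: none (0 points).
  x = 1: rhs = 0, matching y values: 0 (1 points).
  x = 2: rhs = 3, matching y values: none (0 points).
  x = 3: rhs = 3, matching y values: none (0 points).
  x = 4: rhs = 1, matching y values: 1, 4 (2 points).
Total affine count: 3.
Full point count |E(F_5)| = 3 + 1 = 4.
Hasse bound: |4 − (5+1)| = |-2| = 2 ≤ 2√5 ≈ 4.4721 ✓.


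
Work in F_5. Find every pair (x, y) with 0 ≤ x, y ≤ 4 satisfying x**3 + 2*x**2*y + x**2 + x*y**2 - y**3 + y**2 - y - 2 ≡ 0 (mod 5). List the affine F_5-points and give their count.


Affine F_5-points: {(1, 0), (2, 0)}; count = 2.

For each of the 25 pairs (x, y) ∈ F_5², evaluate f(x, y) mod 5. Record the zeros.
  x = 0: [0↦3, 1↦2, 2↦2, 3↦2, 4↦1]  zeros at y ∈ ∅
  x = 1: [0↦0, 1↦2, 2↦2, 3↦4, 4↦2]  zeros at y ∈ {0}
  x = 2: [0↦0, 1↦4, 2↦3, 3↦1, 4↦2]  zeros at y ∈ {0}
  x = 3: [0↦4, 1↦4, 2↦1, 3↦4, 4↦2]  zeros at y ∈ ∅
  x = 4: [0↦3, 1↦3, 2↦2, 3↦4, 4↦3]  zeros at y ∈ ∅
Collecting zeros: affine points = {(1, 0), (2, 0)}.
Total count |C(F_5)_aff| = 2.


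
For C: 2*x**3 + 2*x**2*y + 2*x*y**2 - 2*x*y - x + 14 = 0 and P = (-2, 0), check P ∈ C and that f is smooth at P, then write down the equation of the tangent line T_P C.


Tangent line at P: 23*x + 12*y + 46 = 0.

Step 1: f(-2, 0) = 0, so P lies on C.
Step 2: partial derivatives
  f_x(x, y) = 6*x**2 + 4*x*y + 2*y**2 - 2*y - 1, f_y(x, y) = 2*x**2 + 4*x*y - 2*x.
  f_x(P) = 23, f_y(P) = 12 (gradient nonzero, so P is smooth).
Step 3: tangent line at P: 23·(x − -2) + 12·(y − 0) = 0.
Expanding: 23*x + 12*y + 46 = 0.


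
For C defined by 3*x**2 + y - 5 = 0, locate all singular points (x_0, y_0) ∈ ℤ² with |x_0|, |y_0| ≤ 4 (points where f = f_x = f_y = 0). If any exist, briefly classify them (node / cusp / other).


No singular points in the scanned grid; C is smooth there.

Compute partial derivatives:
  f_x = 6*x.
  f_y = 1.
f_y = 1 is a nonzero constant, so f_y never vanishes: no point (x, y) can satisfy f = f_x = f_y = 0. In particular no (x, y) ∈ {−4, ..., 4}² is singular; the curve is smooth.


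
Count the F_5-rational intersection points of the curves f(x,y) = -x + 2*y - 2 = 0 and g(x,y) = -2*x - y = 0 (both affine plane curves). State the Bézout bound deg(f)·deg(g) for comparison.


Common zeros: ∅; count = 0; Bézout bound = 1.

deg(f) = 1, deg(g) = 1, so Bézout bound = 1.
Scan x ∈ F_5. For each x, list the y ∈ F_5 with f(x, y) ≡ 0 and those with g(x, y) ≡ 0 (mod 5); the common zeros in that column are the intersection.
  x = 0: f ≡ 0 at y ∈ {1}; g ≡ 0 at y ∈ {0}; common: ∅.
  x = 1: f ≡ 0 at y ∈ {4}; g ≡ 0 at y ∈ {3}; common: ∅.
  x = 2: f ≡ 0 at y ∈ {2}; g ≡ 0 at y ∈ {1}; common: ∅.
  x = 3: f ≡ 0 at y ∈ {0}; g ≡ 0 at y ∈ {4}; common: ∅.
  x = 4: f ≡ 0 at y ∈ {3}; g ≡ 0 at y ∈ {2}; common: ∅.
Collecting: common zeros = ∅, so the count is 0.
Comparison with the Bézout bound: 0 ≤ 1 = deg(f)·deg(g), as expected for curves with no common component (the affine F_5-count falls short of the bound because intersections may lie at infinity, over extension fields, or carry multiplicity).


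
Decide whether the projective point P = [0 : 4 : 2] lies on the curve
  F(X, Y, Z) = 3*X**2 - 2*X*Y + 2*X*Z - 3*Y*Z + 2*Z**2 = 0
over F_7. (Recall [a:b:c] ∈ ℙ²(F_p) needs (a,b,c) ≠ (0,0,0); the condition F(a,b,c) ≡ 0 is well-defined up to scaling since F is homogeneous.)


F(0,4,2) ≡ 5 (mod 7); P is NOT on the curve.

Evaluate F(0, 4, 2) term-by-term (mod 7).
  3*X**2 ↦ 3·0·1·1 = 0
  -2*X*Y ↦ -2·0·4·1 = 0
  2*X*Z ↦ 2·0·1·2 = 0
  -3*Y*Z ↦ -3·1·4·2 = -24
  2*Z**2 ↦ 2·1·1·4 = 8
Sum: F(0, 4, 2) = (0) + (0) + (0) + (-24) + (8) = -16.
Reducing mod 7: -16 ≡ 5 (mod 7).
Since F(a, b, c) ≡ 5 ≠ 0 (mod 7), P does NOT lie on the curve.


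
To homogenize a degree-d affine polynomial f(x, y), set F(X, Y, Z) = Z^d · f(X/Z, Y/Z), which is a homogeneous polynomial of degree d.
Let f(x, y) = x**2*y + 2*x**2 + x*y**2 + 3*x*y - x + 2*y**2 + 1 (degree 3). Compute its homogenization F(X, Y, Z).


F(X, Y, Z) = X**2*Y + 2*X**2*Z + X*Y**2 + 3*X*Y*Z - X*Z**2 + 2*Y**2*Z + Z**3

deg(f) = 3.
Substitute x = X/Z, y = Y/Z into f, then multiply by Z^3.
  monomial 1·x^2·y^1 ↦ 1·X^2·Y^1·Z^0.
  monomial 2·x^2·y^0 ↦ 2·X^2·Y^0·Z^1.
  monomial 1·x^1·y^2 ↦ 1·X^1·Y^2·Z^0.
  monomial 3·x^1·y^1 ↦ 3·X^1·Y^1·Z^1.
  monomial -1·x^1·y^0 ↦ -1·X^1·Y^0·Z^2.
  monomial 2·x^0·y^2 ↦ 2·X^0·Y^2·Z^1.
  monomial 1·x^0·y^0 ↦ 1·X^0·Y^0·Z^3.
Collecting: F(X, Y, Z) = X**2*Y + 2*X**2*Z + X*Y**2 + 3*X*Y*Z - X*Z**2 + 2*Y**2*Z + Z**3.


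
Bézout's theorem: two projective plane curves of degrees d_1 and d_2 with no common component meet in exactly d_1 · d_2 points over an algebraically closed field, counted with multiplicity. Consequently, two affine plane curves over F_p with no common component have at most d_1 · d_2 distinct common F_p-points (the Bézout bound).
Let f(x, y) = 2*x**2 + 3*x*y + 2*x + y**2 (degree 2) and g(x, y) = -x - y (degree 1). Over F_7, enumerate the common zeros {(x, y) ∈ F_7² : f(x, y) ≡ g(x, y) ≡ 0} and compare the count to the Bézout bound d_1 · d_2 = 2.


Common zeros: {(0, 0)}; count = 1; Bézout bound = 2.

deg(f) = 2, deg(g) = 1, so Bézout bound = 2.
Scan x ∈ F_7. For each x, list the y ∈ F_7 with f(x, y) ≡ 0 and those with g(x, y) ≡ 0 (mod 7); the common zeros in that column are the intersection.
  x = 0: f ≡ 0 at y ∈ {0}; g ≡ 0 at y ∈ {0}; common: {0}.
  x = 1: f ≡ 0 at y ∈ {2}; g ≡ 0 at y ∈ {6}; common: ∅.
  x = 2: f ≡ 0 at y ∈ {2, 6}; g ≡ 0 at y ∈ {5}; common: ∅.
  x = 3: f ≡ 0 at y ∈ ∅; g ≡ 0 at y ∈ {4}; common: ∅.
  x = 4: f ≡ 0 at y ∈ ∅; g ≡ 0 at y ∈ {3}; common: ∅.
  x = 5: f ≡ 0 at y ∈ ∅; g ≡ 0 at y ∈ {2}; common: ∅.
  x = 6: f ≡ 0 at y ∈ {0, 3}; g ≡ 0 at y ∈ {1}; common: ∅.
Collecting: common zeros = {(0, 0)}, so the count is 1.
Comparison with the Bézout bound: 1 ≤ 2 = deg(f)·deg(g), as expected for curves with no common component (the affine F_7-count falls short of the bound because intersections may lie at infinity, over extension fields, or carry multiplicity).


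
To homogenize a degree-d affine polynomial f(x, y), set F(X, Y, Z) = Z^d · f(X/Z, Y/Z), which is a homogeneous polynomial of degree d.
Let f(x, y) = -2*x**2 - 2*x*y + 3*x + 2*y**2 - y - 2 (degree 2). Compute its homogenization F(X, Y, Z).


F(X, Y, Z) = -2*X**2 - 2*X*Y + 3*X*Z + 2*Y**2 - Y*Z - 2*Z**2

deg(f) = 2.
Substitute x = X/Z, y = Y/Z into f, then multiply by Z^2.
  monomial -2·x^2·y^0 ↦ -2·X^2·Y^0·Z^0.
  monomial -2·x^1·y^1 ↦ -2·X^1·Y^1·Z^0.
  monomial 3·x^1·y^0 ↦ 3·X^1·Y^0·Z^1.
  monomial 2·x^0·y^2 ↦ 2·X^0·Y^2·Z^0.
  monomial -1·x^0·y^1 ↦ -1·X^0·Y^1·Z^1.
  monomial -2·x^0·y^0 ↦ -2·X^0·Y^0·Z^2.
Collecting: F(X, Y, Z) = -2*X**2 - 2*X*Y + 3*X*Z + 2*Y**2 - Y*Z - 2*Z**2.


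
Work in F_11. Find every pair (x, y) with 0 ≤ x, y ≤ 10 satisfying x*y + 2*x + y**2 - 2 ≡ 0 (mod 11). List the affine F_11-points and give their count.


Affine F_11-points: {(1, 0), (1, 10), (3, 3), (3, 5), (4, 1), (4, 6), (5, 2), (5, 4), (7, 7), (7, 8)}; count = 10.

For each of the 121 pairs (x, y) ∈ F_11², evaluate f(x, y) mod 11. Record the zeros.
  x = 0: [0↦9, 1↦10, 2↦2, 3↦7, 4↦3, 5↦1, 6↦1, 7↦3, 8↦7, 9↦2, 10↦10]  zeros at y ∈ ∅
  x = 1: [0↦0, 1↦2, 2↦6, 3↦1, 4↦9, 5↦8, 6↦9, 7↦1, 8↦6, 9↦2, 10↦0]  zeros at y ∈ {0, 10}
  x = 2: [0↦2, 1↦5, 2↦10, 3↦6, 4↦4, 5↦4, 6↦6, 7↦10, 8↦5, 9↦2, 10↦1]  zeros at y ∈ ∅
  x = 3: [0↦4, 1↦8, 2↦3, 3↦0, 4↦10, 5↦0, 6↦3, 7↦8, 8↦4, 9↦2, 10↦2]  zeros at y ∈ {3, 5}
  x = 4: [0↦6, 1↦0, 2↦7, 3↦5, 4↦5, 5↦7, 6↦0, 7↦6, 8↦3, 9↦2, 10↦3]  zeros at y ∈ {1, 6}
  x = 5: [0↦8, 1↦3, 2↦0, 3↦10, 4↦0, 5↦3, 6↦8, 7↦4, 8↦2, 9↦2, 10↦4]  zeros at y ∈ {2, 4}
  x = 6: [0↦10, 1↦6, 2↦4, 3↦4, 4↦6, 5↦10, 6↦5, 7↦2, 8↦1, 9↦2, 10↦5]  zeros at y ∈ ∅
  x = 7: [0↦1, 1↦9, 2↦8, 3↦9, 4↦1, 5↦6, 6↦2, 7↦0, 8↦0, 9↦2, 10↦6]  zeros at y ∈ {7, 8}
  x = 8: [0↦3, 1↦1, 2↦1, 3↦3, 4↦7, 5↦2, 6↦10, 7↦9, 8↦10, 9↦2, 10↦7]  zeros at y ∈ ∅
  x = 9: [0↦5, 1↦4, 2↦5, 3↦8, 4↦2, 5↦9, 6↦7, 7↦7, 8↦9, 9↦2, 10↦8]  zeros at y ∈ ∅
  x = 10: [0↦7, 1↦7, 2↦9, 3↦2, 4↦8, 5↦5, 6↦4, 7↦5, 8↦8, 9↦2, 10↦9]  zeros at y ∈ ∅
Collecting zeros: affine points = {(1, 0), (1, 10), (3, 3), (3, 5), (4, 1), (4, 6), (5, 2), (5, 4), (7, 7), (7, 8)}.
Total count |C(F_11)_aff| = 10.


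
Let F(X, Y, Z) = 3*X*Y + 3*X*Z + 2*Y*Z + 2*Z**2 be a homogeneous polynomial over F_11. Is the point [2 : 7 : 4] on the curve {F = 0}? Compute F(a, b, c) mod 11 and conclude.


F(2,7,4) ≡ 0 (mod 11); P is on the curve.

Evaluate F(2, 7, 4) term-by-term (mod 11).
  3*X*Y ↦ 3·2·7·1 = 42
  3*X*Z ↦ 3·2·1·4 = 24
  2*Y*Z ↦ 2·1·7·4 = 56
  2*Z**2 ↦ 2·1·1·16 = 32
Sum: F(2, 7, 4) = (42) + (24) + (56) + (32) = 154.
Reducing mod 11: 154 ≡ 0 (mod 11).
Since F(a, b, c) ≡ 0 (mod 11), P lies on the curve.


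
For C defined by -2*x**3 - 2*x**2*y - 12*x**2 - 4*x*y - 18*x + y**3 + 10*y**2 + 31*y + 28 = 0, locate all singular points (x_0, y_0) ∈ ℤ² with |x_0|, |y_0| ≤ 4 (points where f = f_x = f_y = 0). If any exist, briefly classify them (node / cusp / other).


Singular points: {(-1, -3)}; classification: cusp.

Compute partial derivatives:
  f_x = -6*x**2 - 4*x*y - 24*x - 4*y - 18.
  f_y = -2*x**2 - 4*x + 3*y**2 + 20*y + 31.
Scan x_0 ∈ {−4, ..., 4}. For each x_0, f_y(x_0, y) is a polynomial in y; find its integer roots y ∈ {−4, ..., 4}, then test f_x and f at those candidates.
  x = -4: f_y(-4, y) = 3*y**2 + 20*y + 15; no integer root y with |y| ≤ 4.
  x = -3: f_y(-3, y) = 3*y**2 + 20*y + 25; no integer root y with |y| ≤ 4.
  x = -2: f_y(-2, y) = 3*y**2 + 20*y + 31; no integer root y with |y| ≤ 4.
  x = -1: f_y(-1, y) = 3*y**2 + 20*y + 33; vanishes at y ∈ {-3}. (-1, -3): f_x = 0, f = 0 — SINGULAR.
  x = 0: f_y(0, y) = 3*y**2 + 20*y + 31; no integer root y with |y| ≤ 4.
  x = 1: f_y(1, y) = 3*y**2 + 20*y + 25; no integer root y with |y| ≤ 4.
  x = 2: f_y(2, y) = 3*y**2 + 20*y + 15; no integer root y with |y| ≤ 4.
  x = 3: f_y(3, y) = 3*y**2 + 20*y + 1; no integer root y with |y| ≤ 4.
  x = 4: f_y(4, y) = 3*y**2 + 20*y - 17; no integer root y with |y| ≤ 4.
Only singular point on the grid: (-1, -3).
Classify: substitute x = -1 + u, y = -3 + v and expand: f = -2*u**3 - 2*u**2*v + v**3 + v**2.
No constant or linear terms (consistent with a singular point). Quadratic part: v**2. Cubic part: -2*u**3 - 2*u**2*v + v**3.
The quadratic part v**2 is a perfect square, so there is a single (double) tangent line v = 0, i.e. y = -3. Restricting the cubic part to that line (v = 0) leaves -2*u**3 ≠ 0, so f is not divisible by v and the branch is v² ≈ 2*u**3 to lowest order — this is a cusp.
Classification: cusp.


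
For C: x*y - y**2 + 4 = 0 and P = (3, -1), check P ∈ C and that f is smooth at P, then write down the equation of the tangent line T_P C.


Tangent line at P: -x + 5*y + 8 = 0.

Step 1: f(3, -1) = 0, so P lies on C.
Step 2: partial derivatives
  f_x(x, y) = y, f_y(x, y) = x - 2*y.
  f_x(P) = -1, f_y(P) = 5 (gradient nonzero, so P is smooth).
Step 3: tangent line at P: -1·(x − 3) + 5·(y − -1) = 0.
Expanding: -x + 5*y + 8 = 0.


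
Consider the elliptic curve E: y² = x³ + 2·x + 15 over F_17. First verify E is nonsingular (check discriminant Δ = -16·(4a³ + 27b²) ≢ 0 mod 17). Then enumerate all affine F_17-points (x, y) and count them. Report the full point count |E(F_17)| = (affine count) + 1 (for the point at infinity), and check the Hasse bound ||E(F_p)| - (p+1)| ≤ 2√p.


Affine points = {(0, 7), (0, 10), (1, 1), (1, 16), (4, 6), (4, 11), (7, 7), (7, 10), (8, 4), (8, 13), (10, 7), (10, 10), (11, 5), (11, 12), (12, 4), (12, 13), (14, 4), (14, 13)}; affine count = 18; |E(F_17)| = 19.

Discriminant check: Δ ∝ 4a³ + 27b² = 4·2³ + 27·15² = 4·8 + 27·225 ≡ 4 (mod 17). Nonzero ⇒ E is nonsingular.
For each x ∈ F_17, compute rhs = x³ + 2·x + 15 mod 17, then count y ∈ F_17 with y² ≡ rhs.
  x = 0: rhs = 15, matching y values: 7, 10 (2 points).
  x = 1: rhs = 1, matching y values: 1, 16 (2 points).
  x = 2: rhs = 10, matching y values: none (0 points).
  x = 3: rhs = 14, matching y values: none (0 points).
  x = 4: rhs = 2, matching y values: 6, 11 (2 points).
  x = 5: rhs = 14, matching y values: none (0 points).
  x = 6: rhs = 5, matching y values: none (0 points).
  x = 7: rhs = 15, matching y values: 7, 10 (2 points).
  x = 8: rhs = 16, matching y values: 4, 13 (2 points).
  x = 9: rhs = 14, matching y values: none (0 points).
  x = 10: rhs = 15, matching y values: 7, 10 (2 points).
  x = 11: rhs = 8, matching y values: 5, 12 (2 points).
  x = 12: rhs = 16, matching y values: 4, 13 (2 points).
  x = 13: rhs = 11, matching y values: none (0 points).
  x = 14: rhs = 16, matching y values: 4, 13 (2 points).
  x = 15: rhs = 3, matching y values: none (0 points).
  x = 16: rhs = 12, matching y values: none (0 points).
Total affine count: 18.
Full point count |E(F_17)| = 18 + 1 = 19.
Hasse bound: |19 − (17+1)| = |1| = 1 ≤ 2√17 ≈ 8.2462 ✓.


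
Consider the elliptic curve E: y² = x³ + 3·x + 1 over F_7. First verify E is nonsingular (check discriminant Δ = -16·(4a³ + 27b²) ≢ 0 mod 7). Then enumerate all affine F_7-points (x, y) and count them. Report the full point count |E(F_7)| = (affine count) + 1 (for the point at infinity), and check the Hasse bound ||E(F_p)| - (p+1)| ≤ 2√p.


Affine points = {(0, 1), (0, 6), (2, 1), (2, 6), (3, 3), (3, 4), (4, 0), (5, 1), (5, 6), (6, 2), (6, 5)}; affine count = 11; |E(F_7)| = 12.

Discriminant check: Δ ∝ 4a³ + 27b² = 4·3³ + 27·1² = 4·27 + 27·1 ≡ 2 (mod 7). Nonzero ⇒ E is nonsingular.
For each x ∈ F_7, compute rhs = x³ + 3·x + 1 mod 7, then count y ∈ F_7 with y² ≡ rhs.
  x = 0: rhs = 1, matching y values: 1, 6 (2 points).
  x = 1: rhs = 5, matching y values: none (0 points).
  x = 2: rhs = 1, matching y values: 1, 6 (2 points).
  x = 3: rhs = 2, matching y values: 3, 4 (2 points).
  x = 4: rhs = 0, matching y values: 0 (1 points).
  x = 5: rhs = 1, matching y values: 1, 6 (2 points).
  x = 6: rhs = 4, matching y values: 2, 5 (2 points).
Total affine count: 11.
Full point count |E(F_7)| = 11 + 1 = 12.
Hasse bound: |12 − (7+1)| = |4| = 4 ≤ 2√7 ≈ 5.2915 ✓.


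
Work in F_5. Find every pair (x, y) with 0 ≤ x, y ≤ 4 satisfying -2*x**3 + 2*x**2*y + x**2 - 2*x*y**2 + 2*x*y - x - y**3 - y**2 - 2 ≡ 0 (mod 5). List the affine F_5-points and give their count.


Affine F_5-points: {(1, 4), (2, 1), (2, 2), (3, 0), (3, 4)}; count = 5.

For each of the 25 pairs (x, y) ∈ F_5², evaluate f(x, y) mod 5. Record the zeros.
  x = 0: [0↦3, 1↦1, 2↦1, 3↦2, 4↦3]  zeros at y ∈ ∅
  x = 1: [0↦1, 1↦1, 2↦4, 3↦4, 4↦0]  zeros at y ∈ {4}
  x = 2: [0↦4, 1↦0, 2↦0, 3↦3, 4↦3]  zeros at y ∈ {1, 2}
  x = 3: [0↦0, 1↦1, 2↦2, 3↦2, 4↦0]  zeros at y ∈ {0, 4}
  x = 4: [0↦2, 1↦2, 2↦3, 3↦4, 4↦4]  zeros at y ∈ ∅
Collecting zeros: affine points = {(1, 4), (2, 1), (2, 2), (3, 0), (3, 4)}.
Total count |C(F_5)_aff| = 5.


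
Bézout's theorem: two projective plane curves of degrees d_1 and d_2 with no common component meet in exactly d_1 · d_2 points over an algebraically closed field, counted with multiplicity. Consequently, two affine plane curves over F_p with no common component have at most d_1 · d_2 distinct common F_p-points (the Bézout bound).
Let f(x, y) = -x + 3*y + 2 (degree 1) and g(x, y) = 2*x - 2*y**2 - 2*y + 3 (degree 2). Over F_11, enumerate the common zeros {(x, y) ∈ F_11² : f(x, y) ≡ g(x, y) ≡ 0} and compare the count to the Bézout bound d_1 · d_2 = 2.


Common zeros: ∅; count = 0; Bézout bound = 2.

deg(f) = 1, deg(g) = 2, so Bézout bound = 2.
Scan x ∈ F_11. For each x, list the y ∈ F_11 with f(x, y) ≡ 0 and those with g(x, y) ≡ 0 (mod 11); the common zeros in that column are the intersection.
  x = 0: f ≡ 0 at y ∈ {3}; g ≡ 0 at y ∈ ∅; common: ∅.
  x = 1: f ≡ 0 at y ∈ {7}; g ≡ 0 at y ∈ {5}; common: ∅.
  x = 2: f ≡ 0 at y ∈ {0}; g ≡ 0 at y ∈ {4, 6}; common: ∅.
  x = 3: f ≡ 0 at y ∈ {4}; g ≡ 0 at y ∈ ∅; common: ∅.
  x = 4: f ≡ 0 at y ∈ {8}; g ≡ 0 at y ∈ {0, 10}; common: ∅.
  x = 5: f ≡ 0 at y ∈ {1}; g ≡ 0 at y ∈ {3, 7}; common: ∅.
  x = 6: f ≡ 0 at y ∈ {5}; g ≡ 0 at y ∈ {1, 9}; common: ∅.
  x = 7: f ≡ 0 at y ∈ {9}; g ≡ 0 at y ∈ ∅; common: ∅.
  x = 8: f ≡ 0 at y ∈ {2}; g ≡ 0 at y ∈ ∅; common: ∅.
  x = 9: f ≡ 0 at y ∈ {6}; g ≡ 0 at y ∈ ∅; common: ∅.
  x = 10: f ≡ 0 at y ∈ {10}; g ≡ 0 at y ∈ {2, 8}; common: ∅.
Collecting: common zeros = ∅, so the count is 0.
Comparison with the Bézout bound: 0 ≤ 2 = deg(f)·deg(g), as expected for curves with no common component (the affine F_11-count falls short of the bound because intersections may lie at infinity, over extension fields, or carry multiplicity).


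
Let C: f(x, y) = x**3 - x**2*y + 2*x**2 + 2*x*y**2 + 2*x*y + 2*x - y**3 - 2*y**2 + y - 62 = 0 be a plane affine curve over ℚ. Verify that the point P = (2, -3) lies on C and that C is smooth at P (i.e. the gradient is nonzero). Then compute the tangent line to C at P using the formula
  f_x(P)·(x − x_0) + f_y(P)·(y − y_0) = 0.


Tangent line at P: 46*x - 38*y - 206 = 0.

Step 1: f(2, -3) = 0, so P lies on C.
Step 2: partial derivatives
  f_x(x, y) = 3*x**2 - 2*x*y + 4*x + 2*y**2 + 2*y + 2, f_y(x, y) = -x**2 + 4*x*y + 2*x - 3*y**2 - 4*y + 1.
  f_x(P) = 46, f_y(P) = -38 (gradient nonzero, so P is smooth).
Step 3: tangent line at P: 46·(x − 2) + -38·(y − -3) = 0.
Expanding: 46*x - 38*y - 206 = 0.


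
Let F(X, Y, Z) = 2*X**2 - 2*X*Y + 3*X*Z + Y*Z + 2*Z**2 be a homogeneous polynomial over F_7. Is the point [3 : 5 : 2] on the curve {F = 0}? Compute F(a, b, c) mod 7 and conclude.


F(3,5,2) ≡ 3 (mod 7); P is NOT on the curve.

Evaluate F(3, 5, 2) term-by-term (mod 7).
  2*X**2 ↦ 2·9·1·1 = 18
  -2*X*Y ↦ -2·3·5·1 = -30
  3*X*Z ↦ 3·3·1·2 = 18
  Y*Z ↦ 1·1·5·2 = 10
  2*Z**2 ↦ 2·1·1·4 = 8
Sum: F(3, 5, 2) = (18) + (-30) + (18) + (10) + (8) = 24.
Reducing mod 7: 24 ≡ 3 (mod 7).
Since F(a, b, c) ≡ 3 ≠ 0 (mod 7), P does NOT lie on the curve.


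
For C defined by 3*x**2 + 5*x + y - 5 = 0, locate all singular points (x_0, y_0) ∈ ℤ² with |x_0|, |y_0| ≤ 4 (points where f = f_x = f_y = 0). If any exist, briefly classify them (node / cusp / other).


No singular points in the scanned grid; C is smooth there.

Compute partial derivatives:
  f_x = 6*x + 5.
  f_y = 1.
f_y = 1 is a nonzero constant, so f_y never vanishes: no point (x, y) can satisfy f = f_x = f_y = 0. In particular no (x, y) ∈ {−4, ..., 4}² is singular; the curve is smooth.


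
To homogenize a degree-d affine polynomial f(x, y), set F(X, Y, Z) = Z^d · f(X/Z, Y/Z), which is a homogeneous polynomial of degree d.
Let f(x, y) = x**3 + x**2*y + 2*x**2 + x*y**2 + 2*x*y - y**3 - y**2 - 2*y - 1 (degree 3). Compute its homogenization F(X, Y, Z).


F(X, Y, Z) = X**3 + X**2*Y + 2*X**2*Z + X*Y**2 + 2*X*Y*Z - Y**3 - Y**2*Z - 2*Y*Z**2 - Z**3

deg(f) = 3.
Substitute x = X/Z, y = Y/Z into f, then multiply by Z^3.
  monomial 1·x^3·y^0 ↦ 1·X^3·Y^0·Z^0.
  monomial 1·x^2·y^1 ↦ 1·X^2·Y^1·Z^0.
  monomial 2·x^2·y^0 ↦ 2·X^2·Y^0·Z^1.
  monomial 1·x^1·y^2 ↦ 1·X^1·Y^2·Z^0.
  monomial 2·x^1·y^1 ↦ 2·X^1·Y^1·Z^1.
  monomial -1·x^0·y^3 ↦ -1·X^0·Y^3·Z^0.
  monomial -1·x^0·y^2 ↦ -1·X^0·Y^2·Z^1.
  monomial -2·x^0·y^1 ↦ -2·X^0·Y^1·Z^2.
  monomial -1·x^0·y^0 ↦ -1·X^0·Y^0·Z^3.
Collecting: F(X, Y, Z) = X**3 + X**2*Y + 2*X**2*Z + X*Y**2 + 2*X*Y*Z - Y**3 - Y**2*Z - 2*Y*Z**2 - Z**3.


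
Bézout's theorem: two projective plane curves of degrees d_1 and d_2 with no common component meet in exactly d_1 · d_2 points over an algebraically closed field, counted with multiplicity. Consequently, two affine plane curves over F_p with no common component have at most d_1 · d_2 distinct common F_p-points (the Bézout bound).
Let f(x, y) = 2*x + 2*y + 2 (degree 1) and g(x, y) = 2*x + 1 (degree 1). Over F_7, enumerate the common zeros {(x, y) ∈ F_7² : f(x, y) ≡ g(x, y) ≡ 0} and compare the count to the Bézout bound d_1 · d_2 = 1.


Common zeros: {(3, 3)}; count = 1; Bézout bound = 1.

deg(f) = 1, deg(g) = 1, so Bézout bound = 1.
Scan x ∈ F_7. For each x, list the y ∈ F_7 with f(x, y) ≡ 0 and those with g(x, y) ≡ 0 (mod 7); the common zeros in that column are the intersection.
  x = 0: f ≡ 0 at y ∈ {6}; g ≡ 0 at y ∈ ∅; common: ∅.
  x = 1: f ≡ 0 at y ∈ {5}; g ≡ 0 at y ∈ ∅; common: ∅.
  x = 2: f ≡ 0 at y ∈ {4}; g ≡ 0 at y ∈ ∅; common: ∅.
  x = 3: f ≡ 0 at y ∈ {3}; g ≡ 0 at y ∈ {0, 1, 2, 3, 4, 5, 6}; common: {3}.
  x = 4: f ≡ 0 at y ∈ {2}; g ≡ 0 at y ∈ ∅; common: ∅.
  x = 5: f ≡ 0 at y ∈ {1}; g ≡ 0 at y ∈ ∅; common: ∅.
  x = 6: f ≡ 0 at y ∈ {0}; g ≡ 0 at y ∈ ∅; common: ∅.
Collecting: common zeros = {(3, 3)}, so the count is 1.
Comparison with the Bézout bound: 1 ≤ 1 = deg(f)·deg(g), as expected for curves with no common component (the bound is attained).
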